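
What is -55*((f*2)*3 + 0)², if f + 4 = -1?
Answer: -49500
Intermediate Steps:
f = -5 (f = -4 - 1 = -5)
-55*((f*2)*3 + 0)² = -55*(-5*2*3 + 0)² = -55*(-10*3 + 0)² = -55*(-30 + 0)² = -55*(-30)² = -55*900 = -49500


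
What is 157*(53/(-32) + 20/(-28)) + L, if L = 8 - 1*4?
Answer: -82471/224 ≈ -368.17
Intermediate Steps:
L = 4 (L = 8 - 4 = 4)
157*(53/(-32) + 20/(-28)) + L = 157*(53/(-32) + 20/(-28)) + 4 = 157*(53*(-1/32) + 20*(-1/28)) + 4 = 157*(-53/32 - 5/7) + 4 = 157*(-531/224) + 4 = -83367/224 + 4 = -82471/224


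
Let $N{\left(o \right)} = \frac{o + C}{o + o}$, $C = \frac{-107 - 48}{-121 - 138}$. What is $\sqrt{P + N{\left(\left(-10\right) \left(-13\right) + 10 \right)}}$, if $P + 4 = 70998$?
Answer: $\frac{\sqrt{76198115166}}{1036} \approx 266.45$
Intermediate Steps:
$P = 70994$ ($P = -4 + 70998 = 70994$)
$C = \frac{155}{259}$ ($C = - \frac{155}{-259} = \left(-155\right) \left(- \frac{1}{259}\right) = \frac{155}{259} \approx 0.59846$)
$N{\left(o \right)} = \frac{\frac{155}{259} + o}{2 o}$ ($N{\left(o \right)} = \frac{o + \frac{155}{259}}{o + o} = \frac{\frac{155}{259} + o}{2 o}$)
$\sqrt{P + N{\left(\left(-10\right) \left(-13\right) + 10 \right)}} = \sqrt{70994 + \frac{155 + 259 \left(\left(-10\right) \left(-13\right) + 10\right)}{518 \left(\left(-10\right) \left(-13\right) + 10\right)}} = \sqrt{70994 + \frac{155 + 259 \left(130 + 10\right)}{518 \left(130 + 10\right)}} = \sqrt{70994 + \frac{155 + 259 \cdot 140}{518 \cdot 140}} = \sqrt{70994 + \frac{1}{518} \cdot \frac{1}{140} \left(155 + 36260\right)} = \sqrt{70994 + \frac{1}{518} \cdot \frac{1}{140} \cdot 36415} = \sqrt{70994 + \frac{7283}{14504}} = \sqrt{\frac{1029704259}{14504}} = \frac{\sqrt{76198115166}}{1036}$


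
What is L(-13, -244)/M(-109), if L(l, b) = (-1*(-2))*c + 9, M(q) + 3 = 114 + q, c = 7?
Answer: 23/2 ≈ 11.500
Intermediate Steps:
M(q) = 111 + q (M(q) = -3 + (114 + q) = 111 + q)
L(l, b) = 23 (L(l, b) = -1*(-2)*7 + 9 = 2*7 + 9 = 14 + 9 = 23)
L(-13, -244)/M(-109) = 23/(111 - 109) = 23/2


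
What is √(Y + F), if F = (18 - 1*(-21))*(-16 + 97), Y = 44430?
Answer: √47589 ≈ 218.15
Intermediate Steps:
F = 3159 (F = (18 + 21)*81 = 39*81 = 3159)
√(Y + F) = √(44430 + 3159) = √47589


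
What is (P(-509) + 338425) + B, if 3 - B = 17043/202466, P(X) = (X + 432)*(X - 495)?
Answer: 84172387933/202466 ≈ 4.1574e+5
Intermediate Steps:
P(X) = (-495 + X)*(432 + X) (P(X) = (432 + X)*(-495 + X) = (-495 + X)*(432 + X))
B = 590355/202466 (B = 3 - 17043/202466 = 590355/202466 ≈ 2.9158)
(P(-509) + 338425) + B = ((-213840 + (-509)² - 63*(-509)) + 338425) + 590355/202466 = ((-213840 + 259081 + 32067) + 338425) + 590355/202466 = (77308 + 338425) + 590355/202466 = 415733 + 590355/202466 = 84172387933/202466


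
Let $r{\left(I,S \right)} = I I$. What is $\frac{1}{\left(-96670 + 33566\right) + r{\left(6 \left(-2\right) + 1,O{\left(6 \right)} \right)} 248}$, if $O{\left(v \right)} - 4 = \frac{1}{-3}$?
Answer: $- \frac{1}{33096} \approx -3.0215 \cdot 10^{-5}$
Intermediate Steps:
$O{\left(v \right)} = \frac{11}{3}$ ($O{\left(v \right)} = 4 + \frac{1}{-3} = 4 - \frac{1}{3} = \frac{11}{3}$)
$r{\left(I,S \right)} = I^{2}$
$\frac{1}{\left(-96670 + 33566\right) + r{\left(6 \left(-2\right) + 1,O{\left(6 \right)} \right)} 248} = \frac{1}{\left(-96670 + 33566\right) + \left(6 \left(-2\right) + 1\right)^{2} \cdot 248} = \frac{1}{-63104 + \left(-12 + 1\right)^{2} \cdot 248} = \frac{1}{-63104 + \left(-11\right)^{2} \cdot 248} = \frac{1}{-63104 + 121 \cdot 248} = \frac{1}{-63104 + 30008} = \frac{1}{-33096} = - \frac{1}{33096}$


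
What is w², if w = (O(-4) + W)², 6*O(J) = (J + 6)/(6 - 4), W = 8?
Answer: 5764801/1296 ≈ 4448.1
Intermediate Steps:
O(J) = ½ + J/12 (O(J) = ((J + 6)/(6 - 4))/6 = ((6 + J)/2)/6 = ((6 + J)*(½))/6 = (3 + J/2)/6 = ½ + J/12)
w = 2401/36 (w = ((½ + (1/12)*(-4)) + 8)² = ((½ - ⅓) + 8)² = (⅙ + 8)² = (49/6)² = 2401/36 ≈ 66.694)
w² = (2401/36)² = 5764801/1296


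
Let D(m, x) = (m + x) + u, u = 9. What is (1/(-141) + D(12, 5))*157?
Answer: 575405/141 ≈ 4080.9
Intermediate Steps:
D(m, x) = 9 + m + x (D(m, x) = (m + x) + 9 = 9 + m + x)
(1/(-141) + D(12, 5))*157 = (1/(-141) + (9 + 12 + 5))*157 = (-1/141 + 26)*157 = (3665/141)*157 = 575405/141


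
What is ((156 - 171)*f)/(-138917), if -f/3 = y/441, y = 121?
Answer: -605/6806933 ≈ -8.8880e-5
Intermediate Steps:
f = -121/147 (f = -363/441 = -3*121/441 = -121/147 ≈ -0.82313)
((156 - 171)*f)/(-138917) = ((156 - 171)*(-121/147))/(-138917) = -15*(-121/147)*(-1/138917) = (605/49)*(-1/138917) = -605/6806933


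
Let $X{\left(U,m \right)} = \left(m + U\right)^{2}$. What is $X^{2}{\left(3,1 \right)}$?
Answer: $256$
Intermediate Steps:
$X{\left(U,m \right)} = \left(U + m\right)^{2}$
$X^{2}{\left(3,1 \right)} = \left(\left(3 + 1\right)^{2}\right)^{2} = \left(4^{2}\right)^{2} = 16^{2} = 256$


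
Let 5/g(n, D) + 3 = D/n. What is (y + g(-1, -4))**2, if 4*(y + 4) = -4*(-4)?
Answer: 25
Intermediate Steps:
y = 0 (y = -4 + (-4*(-4))/4 = -4 + (1/4)*16 = -4 + 4 = 0)
g(n, D) = 5/(-3 + D/n)
(y + g(-1, -4))**2 = (0 + 5*(-1)/(-4 - 3*(-1)))**2 = (0 + 5*(-1)/(-4 + 3))**2 = (0 + 5*(-1)/(-1))**2 = (0 + 5*(-1)*(-1))**2 = (0 + 5)**2 = 5**2 = 25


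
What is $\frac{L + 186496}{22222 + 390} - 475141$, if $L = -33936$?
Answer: $- \frac{2685933933}{5653} \approx -4.7513 \cdot 10^{5}$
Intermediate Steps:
$\frac{L + 186496}{22222 + 390} - 475141 = \frac{-33936 + 186496}{22222 + 390} - 475141 = \frac{152560}{22612} - 475141 = 152560 \cdot \frac{1}{22612} - 475141 = \frac{38140}{5653} - 475141 = - \frac{2685933933}{5653}$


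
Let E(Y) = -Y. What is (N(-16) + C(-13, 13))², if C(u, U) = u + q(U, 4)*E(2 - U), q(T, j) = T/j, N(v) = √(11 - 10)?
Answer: 9025/16 ≈ 564.06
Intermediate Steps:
N(v) = 1 (N(v) = √1 = 1)
C(u, U) = u + U*(-2 + U)/4 (C(u, U) = u + (U/4)*(-(2 - U)) = u + (U*(¼))*(-2 + U) = u + (U/4)*(-2 + U) = u + U*(-2 + U)/4)
(N(-16) + C(-13, 13))² = (1 + (-13 + (¼)*13*(-2 + 13)))² = (1 + (-13 + (¼)*13*11))² = (1 + (-13 + 143/4))² = (1 + 91/4)² = (95/4)² = 9025/16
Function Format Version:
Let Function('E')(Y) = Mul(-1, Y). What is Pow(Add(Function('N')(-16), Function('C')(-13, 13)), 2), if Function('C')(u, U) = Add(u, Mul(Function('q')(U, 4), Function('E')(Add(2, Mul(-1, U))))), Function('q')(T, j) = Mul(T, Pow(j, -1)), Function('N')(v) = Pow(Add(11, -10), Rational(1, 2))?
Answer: Rational(9025, 16) ≈ 564.06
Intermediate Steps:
Function('N')(v) = 1 (Function('N')(v) = Pow(1, Rational(1, 2)) = 1)
Function('C')(u, U) = Add(u, Mul(Rational(1, 4), U, Add(-2, U))) (Function('C')(u, U) = Add(u, Mul(Mul(U, Pow(4, -1)), Mul(-1, Add(2, Mul(-1, U))))) = Add(u, Mul(Mul(U, Rational(1, 4)), Add(-2, U))) = Add(u, Mul(Mul(Rational(1, 4), U), Add(-2, U))) = Add(u, Mul(Rational(1, 4), U, Add(-2, U))))
Pow(Add(Function('N')(-16), Function('C')(-13, 13)), 2) = Pow(Add(1, Add(-13, Mul(Rational(1, 4), 13, Add(-2, 13)))), 2) = Pow(Add(1, Add(-13, Mul(Rational(1, 4), 13, 11))), 2) = Pow(Add(1, Add(-13, Rational(143, 4))), 2) = Pow(Add(1, Rational(91, 4)), 2) = Pow(Rational(95, 4), 2) = Rational(9025, 16)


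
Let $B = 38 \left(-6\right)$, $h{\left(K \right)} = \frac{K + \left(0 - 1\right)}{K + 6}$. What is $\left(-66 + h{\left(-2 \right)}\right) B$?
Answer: $15219$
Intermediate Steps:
$h{\left(K \right)} = \frac{-1 + K}{6 + K}$ ($h{\left(K \right)} = \frac{K + \left(0 - 1\right)}{6 + K} = \frac{K - 1}{6 + K} = \frac{-1 + K}{6 + K}$)
$B = -228$
$\left(-66 + h{\left(-2 \right)}\right) B = \left(-66 + \frac{-1 - 2}{6 - 2}\right) \left(-228\right) = \left(-66 + \frac{1}{4} \left(-3\right)\right) \left(-228\right) = \left(-66 - \frac{3}{4}\right) \left(-228\right) = \left(- \frac{267}{4}\right) \left(-228\right) = 15219$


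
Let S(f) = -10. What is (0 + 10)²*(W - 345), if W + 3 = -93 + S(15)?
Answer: -45100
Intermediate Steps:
W = -106 (W = -3 + (-93 - 10) = -3 - 103 = -106)
(0 + 10)²*(W - 345) = (0 + 10)²*(-106 - 345) = 10²*(-451) = 100*(-451) = -45100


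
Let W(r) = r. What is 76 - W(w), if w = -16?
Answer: 92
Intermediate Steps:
76 - W(w) = 76 - 1*(-16) = 76 + 16 = 92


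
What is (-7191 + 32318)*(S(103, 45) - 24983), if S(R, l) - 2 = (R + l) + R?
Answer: -621390710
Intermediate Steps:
S(R, l) = 2 + l + 2*R (S(R, l) = 2 + ((R + l) + R) = 2 + (l + 2*R) = 2 + l + 2*R)
(-7191 + 32318)*(S(103, 45) - 24983) = (-7191 + 32318)*((2 + 45 + 2*103) - 24983) = 25127*((2 + 45 + 206) - 24983) = 25127*(253 - 24983) = 25127*(-24730) = -621390710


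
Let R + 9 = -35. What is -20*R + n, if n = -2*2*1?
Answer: 876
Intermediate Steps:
R = -44 (R = -9 - 35 = -44)
n = -4 (n = -4*1 = -4)
-20*R + n = -20*(-44) - 4 = 880 - 4 = 876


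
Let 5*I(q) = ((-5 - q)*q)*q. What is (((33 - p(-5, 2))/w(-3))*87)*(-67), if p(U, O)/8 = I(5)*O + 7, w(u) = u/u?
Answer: -4529133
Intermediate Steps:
I(q) = q²*(-5 - q)/5 (I(q) = (((-5 - q)*q)*q)/5 = ((q*(-5 - q))*q)/5 = (q²*(-5 - q))/5 = q²*(-5 - q)/5)
w(u) = 1
p(U, O) = 56 - 400*O (p(U, O) = 8*(((⅕)*5²*(-5 - 1*5))*O + 7) = 8*(((⅕)*25*(-5 - 5))*O + 7) = 8*(((⅕)*25*(-10))*O + 7) = 8*(-50*O + 7) = 8*(7 - 50*O) = 56 - 400*O)
(((33 - p(-5, 2))/w(-3))*87)*(-67) = (((33 - (56 - 400*2))/1)*87)*(-67) = (((33 - (56 - 800))*1)*87)*(-67) = (((33 - 1*(-744))*1)*87)*(-67) = (((33 + 744)*1)*87)*(-67) = ((777*1)*87)*(-67) = (777*87)*(-67) = 67599*(-67) = -4529133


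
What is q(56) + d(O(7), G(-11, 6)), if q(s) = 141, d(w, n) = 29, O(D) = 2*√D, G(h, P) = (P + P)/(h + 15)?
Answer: 170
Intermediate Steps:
G(h, P) = 2*P/(15 + h) (G(h, P) = (2*P)/(15 + h) = 2*P/(15 + h))
q(56) + d(O(7), G(-11, 6)) = 141 + 29 = 170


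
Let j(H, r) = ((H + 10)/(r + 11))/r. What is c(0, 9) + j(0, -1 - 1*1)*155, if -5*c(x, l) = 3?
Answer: -3902/45 ≈ -86.711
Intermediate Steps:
j(H, r) = (10 + H)/(r*(11 + r)) (j(H, r) = ((10 + H)/(11 + r))/r = (10 + H)/(r*(11 + r)))
c(x, l) = -⅗ (c(x, l) = -⅕*3 = -⅗)
c(0, 9) + j(0, -1 - 1*1)*155 = -⅗ + ((10 + 0)/((-1 - 1*1)*(11 + (-1 - 1*1))))*155 = -⅗ + (10/(-1 - 1*(11 + (-1 - 1))))*155 = -⅗ + (10/(-2*(11 - 2)))*155 = -⅗ - ½*10/9*155 = -⅗ - ½*⅑*10*155 = -⅗ - 5/9*155 = -⅗ - 775/9 = -3902/45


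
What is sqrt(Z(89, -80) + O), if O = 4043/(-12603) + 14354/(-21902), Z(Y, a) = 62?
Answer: sqrt(1162398090498782286)/138015453 ≈ 7.8118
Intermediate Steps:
O = -134726624/138015453 (O = 4043*(-1/12603) + 14354*(-1/21902) = -4043/12603 - 7177/10951 = -134726624/138015453 ≈ -0.97617)
sqrt(Z(89, -80) + O) = sqrt(62 - 134726624/138015453) = sqrt(8422231462/138015453) = sqrt(1162398090498782286)/138015453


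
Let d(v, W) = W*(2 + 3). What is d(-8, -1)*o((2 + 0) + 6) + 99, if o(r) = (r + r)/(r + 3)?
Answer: 1009/11 ≈ 91.727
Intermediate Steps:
o(r) = 2*r/(3 + r) (o(r) = (2*r)/(3 + r) = 2*r/(3 + r))
d(v, W) = 5*W (d(v, W) = W*5 = 5*W)
d(-8, -1)*o((2 + 0) + 6) + 99 = (5*(-1))*(2*((2 + 0) + 6)/(3 + ((2 + 0) + 6))) + 99 = -10*(2 + 6)/(3 + (2 + 6)) + 99 = -10*8/(3 + 8) + 99 = -10*8/11 + 99 = -5*16/11 + 99 = -80/11 + 99 = 1009/11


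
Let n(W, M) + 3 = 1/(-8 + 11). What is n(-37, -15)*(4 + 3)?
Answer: -56/3 ≈ -18.667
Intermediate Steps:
n(W, M) = -8/3 (n(W, M) = -3 + 1/(-8 + 11) = -3 + 1/3 = -3 + ⅓ = -8/3)
n(-37, -15)*(4 + 3) = -8*(4 + 3)/3 = -8/3*7 = -56/3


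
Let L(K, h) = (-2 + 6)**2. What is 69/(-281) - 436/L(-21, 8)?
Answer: -30905/1124 ≈ -27.496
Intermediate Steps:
L(K, h) = 16 (L(K, h) = 4**2 = 16)
69/(-281) - 436/L(-21, 8) = 69/(-281) - 436/16 = 69*(-1/281) - 436*1/16 = -69/281 - 109/4 = -30905/1124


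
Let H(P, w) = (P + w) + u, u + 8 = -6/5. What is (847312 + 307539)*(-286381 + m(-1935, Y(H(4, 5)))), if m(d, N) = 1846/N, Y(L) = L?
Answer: -341386658961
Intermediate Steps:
u = -46/5 (u = -8 - 6/5 = -46/5 ≈ -9.2000)
H(P, w) = -46/5 + P + w (H(P, w) = (P + w) - 46/5 = -46/5 + P + w)
(847312 + 307539)*(-286381 + m(-1935, Y(H(4, 5)))) = (847312 + 307539)*(-286381 + 1846/(-46/5 + 4 + 5)) = 1154851*(-286381 + 1846/(-1/5)) = 1154851*(-286381 + 1846*(-5)) = 1154851*(-286381 - 9230) = 1154851*(-295611) = -341386658961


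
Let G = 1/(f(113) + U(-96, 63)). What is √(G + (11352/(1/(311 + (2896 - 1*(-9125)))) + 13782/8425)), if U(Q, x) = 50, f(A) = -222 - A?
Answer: √1291384071512233401/96045 ≈ 11832.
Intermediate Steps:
G = -1/285 (G = 1/((-222 - 1*113) + 50) = 1/((-222 - 113) + 50) = 1/(-335 + 50) = 1/(-285) = -1/285 ≈ -0.0035088)
√(G + (11352/(1/(311 + (2896 - 1*(-9125)))) + 13782/8425)) = √(-1/285 + (11352/(1/(311 + (2896 - 1*(-9125)))) + 13782/8425)) = √(-1/285 + (11352/(1/(311 + (2896 + 9125))) + 13782*(1/8425))) = √(-1/285 + (11352/(1/(311 + 12021)) + 13782/8425)) = √(-1/285 + (11352/(1/12332) + 13782/8425)) = √(-1/285 + (11352*12332 + 13782/8425)) = √(-1/285 + (139992864 + 13782/8425)) = √(-1/285 + 1179439892982/8425) = √(67228073898289/480225) = √1291384071512233401/96045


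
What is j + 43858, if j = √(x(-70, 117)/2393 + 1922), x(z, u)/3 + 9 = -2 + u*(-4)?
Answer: 43858 + √11002796237/2393 ≈ 43902.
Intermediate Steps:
x(z, u) = -33 - 12*u (x(z, u) = -27 + 3*(-2 + u*(-4)) = -27 + 3*(-2 - 4*u) = -27 + (-6 - 12*u) = -33 - 12*u)
j = √11002796237/2393 (j = √((-33 - 12*117)/2393 + 1922) = √((-33 - 1404)*(1/2393) + 1922) = √(-1437*1/2393 + 1922) = √(-1437/2393 + 1922) = √(4597909/2393) = √11002796237/2393 ≈ 43.834)
j + 43858 = √11002796237/2393 + 43858 = 43858 + √11002796237/2393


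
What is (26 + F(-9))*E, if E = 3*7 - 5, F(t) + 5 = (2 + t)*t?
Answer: 1344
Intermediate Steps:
F(t) = -5 + t*(2 + t) (F(t) = -5 + (2 + t)*t = -5 + t*(2 + t))
E = 16 (E = 21 - 5 = 16)
(26 + F(-9))*E = (26 + (-5 + (-9)² + 2*(-9)))*16 = (26 + (-5 + 81 - 18))*16 = (26 + 58)*16 = 84*16 = 1344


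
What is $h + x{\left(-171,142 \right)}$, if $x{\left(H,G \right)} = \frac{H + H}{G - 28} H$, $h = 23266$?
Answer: $23779$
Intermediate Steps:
$x{\left(H,G \right)} = \frac{2 H^{2}}{-28 + G}$ ($x{\left(H,G \right)} = \frac{2 H}{-28 + G} H = \frac{2 H^{2}}{-28 + G}$)
$h + x{\left(-171,142 \right)} = 23266 + \frac{2 \left(-171\right)^{2}}{-28 + 142} = 23266 + 2 \cdot 29241 \cdot \frac{1}{114} = 23266 + 513 = 23779$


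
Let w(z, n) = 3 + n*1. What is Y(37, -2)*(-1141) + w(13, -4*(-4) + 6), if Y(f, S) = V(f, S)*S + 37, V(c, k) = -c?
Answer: -126626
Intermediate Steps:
w(z, n) = 3 + n
Y(f, S) = 37 - S*f (Y(f, S) = (-f)*S + 37 = -S*f + 37 = 37 - S*f)
Y(37, -2)*(-1141) + w(13, -4*(-4) + 6) = (37 - 1*(-2)*37)*(-1141) + (3 + (-4*(-4) + 6)) = (37 + 74)*(-1141) + (3 + (16 + 6)) = 111*(-1141) + (3 + 22) = -126651 + 25 = -126626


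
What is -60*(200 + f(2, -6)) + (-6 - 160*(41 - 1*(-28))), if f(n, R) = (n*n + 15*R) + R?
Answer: -17526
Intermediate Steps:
f(n, R) = n**2 + 16*R (f(n, R) = (n**2 + 15*R) + R = n**2 + 16*R)
-60*(200 + f(2, -6)) + (-6 - 160*(41 - 1*(-28))) = -60*(200 + (2**2 + 16*(-6))) + (-6 - 160*(41 - 1*(-28))) = -60*(200 + (4 - 96)) + (-6 - 160*(41 + 28)) = -60*(200 - 92) + (-6 - 160*69) = -60*108 + (-6 - 11040) = -6480 - 11046 = -17526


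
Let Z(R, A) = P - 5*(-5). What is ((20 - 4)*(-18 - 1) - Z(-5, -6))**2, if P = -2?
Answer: 106929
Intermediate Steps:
Z(R, A) = 23 (Z(R, A) = -2 - 5*(-5) = -2 + 25 = 23)
((20 - 4)*(-18 - 1) - Z(-5, -6))**2 = ((20 - 4)*(-18 - 1) - 1*23)**2 = (16*(-19) - 23)**2 = (-304 - 23)**2 = (-327)**2 = 106929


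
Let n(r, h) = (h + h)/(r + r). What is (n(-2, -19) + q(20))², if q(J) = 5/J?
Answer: 1521/16 ≈ 95.063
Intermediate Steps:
n(r, h) = h/r (n(r, h) = (2*h)/((2*r)) = (2*h)*(1/(2*r)) = h/r)
(n(-2, -19) + q(20))² = (-19/(-2) + 5/20)² = (-19*(-½) + 5*(1/20))² = (19/2 + ¼)² = (39/4)² = 1521/16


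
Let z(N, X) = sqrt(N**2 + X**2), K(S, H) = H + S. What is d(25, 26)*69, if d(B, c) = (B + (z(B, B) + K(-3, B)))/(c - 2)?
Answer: 1081/8 + 575*sqrt(2)/8 ≈ 236.77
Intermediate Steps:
d(B, c) = (-3 + 2*B + sqrt(2)*sqrt(B**2))/(-2 + c) (d(B, c) = (B + (sqrt(B**2 + B**2) + (B - 3)))/(c - 2) = (B + (sqrt(2*B**2) + (-3 + B)))/(-2 + c) = (B + (sqrt(2)*sqrt(B**2) + (-3 + B)))/(-2 + c) = (B + (-3 + B + sqrt(2)*sqrt(B**2)))/(-2 + c) = (-3 + 2*B + sqrt(2)*sqrt(B**2))/(-2 + c))
d(25, 26)*69 = ((-3 + 2*25 + sqrt(2)*sqrt(25**2))/(-2 + 26))*69 = ((-3 + 50 + sqrt(2)*sqrt(625))/24)*69 = ((-3 + 50 + sqrt(2)*25)/24)*69 = ((-3 + 50 + 25*sqrt(2))/24)*69 = ((47 + 25*sqrt(2))/24)*69 = (47/24 + 25*sqrt(2)/24)*69 = 1081/8 + 575*sqrt(2)/8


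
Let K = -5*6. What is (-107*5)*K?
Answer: 16050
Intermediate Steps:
K = -30
(-107*5)*K = -107*5*(-30) = -535*(-30) = 16050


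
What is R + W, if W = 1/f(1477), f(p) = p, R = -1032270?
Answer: -1524662789/1477 ≈ -1.0323e+6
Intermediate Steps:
W = 1/1477 ≈ 0.00067705
R + W = -1032270 + 1/1477 = -1524662789/1477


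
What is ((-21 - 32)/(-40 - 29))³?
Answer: 148877/328509 ≈ 0.45319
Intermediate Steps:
((-21 - 32)/(-40 - 29))³ = (-53/(-69))³ = (-53*(-1/69))³ = (53/69)³ = 148877/328509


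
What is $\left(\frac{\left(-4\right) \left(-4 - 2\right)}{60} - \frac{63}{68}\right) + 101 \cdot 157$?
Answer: $\frac{5391201}{340} \approx 15856.0$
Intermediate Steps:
$\left(\frac{\left(-4\right) \left(-4 - 2\right)}{60} - \frac{63}{68}\right) + 101 \cdot 157 = \left(\left(-4\right) \left(-6\right) \frac{1}{60} - \frac{63}{68}\right) + 15857 = \left(24 \cdot \frac{1}{60} - \frac{63}{68}\right) + 15857 = \left(\frac{2}{5} - \frac{63}{68}\right) + 15857 = - \frac{179}{340} + 15857 = \frac{5391201}{340}$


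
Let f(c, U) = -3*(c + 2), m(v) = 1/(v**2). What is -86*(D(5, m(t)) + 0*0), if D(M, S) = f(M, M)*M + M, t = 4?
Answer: 8600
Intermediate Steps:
m(v) = v**(-2)
f(c, U) = -6 - 3*c (f(c, U) = -3*(2 + c) = -6 - 3*c)
D(M, S) = M + M*(-6 - 3*M) (D(M, S) = (-6 - 3*M)*M + M = M*(-6 - 3*M) + M = M + M*(-6 - 3*M))
-86*(D(5, m(t)) + 0*0) = -86*(-1*5*(5 + 3*5) + 0*0) = -86*(-1*5*(5 + 15) + 0) = -86*(-1*5*20 + 0) = -86*(-100 + 0) = -86*(-100) = 8600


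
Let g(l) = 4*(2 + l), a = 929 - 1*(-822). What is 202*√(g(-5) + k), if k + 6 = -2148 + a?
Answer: 202*I*√415 ≈ 4115.1*I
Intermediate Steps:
a = 1751 (a = 929 + 822 = 1751)
k = -403 (k = -6 + (-2148 + 1751) = -6 - 397 = -403)
g(l) = 8 + 4*l
202*√(g(-5) + k) = 202*√((8 + 4*(-5)) - 403) = 202*√((8 - 20) - 403) = 202*√(-12 - 403) = 202*√(-415) = 202*(I*√415) = 202*I*√415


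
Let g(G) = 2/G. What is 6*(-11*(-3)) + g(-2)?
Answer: 197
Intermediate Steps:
6*(-11*(-3)) + g(-2) = 6*(-11*(-3)) + 2/(-2) = 6*33 + 2*(-½) = 198 - 1 = 197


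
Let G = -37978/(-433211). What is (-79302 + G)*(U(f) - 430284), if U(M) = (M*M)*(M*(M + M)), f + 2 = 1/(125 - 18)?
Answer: 113970596836321781336784/3340301472283 ≈ 3.4120e+10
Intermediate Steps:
f = -213/107 (f = -2 + 1/(125 - 18) = -2 + 1/107 = -213/107 ≈ -1.9907)
G = 2234/25483 (G = -37978*(-1/433211) = 2234/25483 ≈ 0.087666)
U(M) = 2*M**4 (U(M) = M**2*(M*(2*M)) = M**2*(2*M**2) = 2*M**4)
(-79302 + G)*(U(f) - 430284) = (-79302 + 2234/25483)*(2*(-213/107)**4 - 430284) = -2020850632*(2*(2058346161/131079601) - 430284)/25483 = -2020850632*(4116692322/131079601 - 430284)/25483 = -2020850632/25483*(-56397338344362/131079601) = 113970596836321781336784/3340301472283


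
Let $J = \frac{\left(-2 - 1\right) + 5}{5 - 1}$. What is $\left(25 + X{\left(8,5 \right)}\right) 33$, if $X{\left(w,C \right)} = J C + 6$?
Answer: $\frac{2211}{2} \approx 1105.5$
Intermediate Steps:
$J = \frac{1}{2}$ ($J = \frac{-3 + 5}{4} = 2 \cdot \frac{1}{4} = \frac{1}{2} \approx 0.5$)
$X{\left(w,C \right)} = 6 + \frac{C}{2}$ ($X{\left(w,C \right)} = \frac{C}{2} + 6 = 6 + \frac{C}{2}$)
$\left(25 + X{\left(8,5 \right)}\right) 33 = \left(25 + \left(6 + \frac{1}{2} \cdot 5\right)\right) 33 = \left(25 + \left(6 + \frac{5}{2}\right)\right) 33 = \left(25 + \frac{17}{2}\right) 33 = \frac{67}{2} \cdot 33 = \frac{2211}{2}$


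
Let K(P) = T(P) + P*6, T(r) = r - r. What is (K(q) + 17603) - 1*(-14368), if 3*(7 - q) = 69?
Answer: 31875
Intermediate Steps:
q = -16 (q = 7 - ⅓*69 = 7 - 23 = -16)
T(r) = 0
K(P) = 6*P (K(P) = 0 + P*6 = 0 + 6*P = 6*P)
(K(q) + 17603) - 1*(-14368) = (6*(-16) + 17603) - 1*(-14368) = (-96 + 17603) + 14368 = 17507 + 14368 = 31875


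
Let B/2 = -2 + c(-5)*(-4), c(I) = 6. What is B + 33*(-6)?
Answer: -250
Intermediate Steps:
B = -52 (B = 2*(-2 + 6*(-4)) = 2*(-2 - 24) = 2*(-26) = -52)
B + 33*(-6) = -52 + 33*(-6) = -52 - 198 = -250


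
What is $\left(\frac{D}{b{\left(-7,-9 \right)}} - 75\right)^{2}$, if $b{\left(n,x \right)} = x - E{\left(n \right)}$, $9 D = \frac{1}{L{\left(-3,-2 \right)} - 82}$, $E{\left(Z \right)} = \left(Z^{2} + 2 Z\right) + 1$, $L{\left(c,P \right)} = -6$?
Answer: $\frac{7144923654001}{1270209600} \approx 5625.0$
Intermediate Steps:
$E{\left(Z \right)} = 1 + Z^{2} + 2 Z$
$D = - \frac{1}{792}$ ($D = \frac{1}{9 \left(-6 - 82\right)} = \frac{1}{9 \left(-88\right)} = \frac{1}{9} \left(- \frac{1}{88}\right) = - \frac{1}{792} \approx -0.0012626$)
$b{\left(n,x \right)} = -1 + x - n^{2} - 2 n$ ($b{\left(n,x \right)} = x - \left(1 + n^{2} + 2 n\right) = -1 + x - n^{2} - 2 n$)
$\left(\frac{D}{b{\left(-7,-9 \right)}} - 75\right)^{2} = \left(- \frac{1}{792 \left(-1 - 9 - \left(-7\right)^{2} - -14\right)} - 75\right)^{2} = \left(- \frac{1}{792 \left(-1 - 9 - 49 + 14\right)} - 75\right)^{2} = \left(- \frac{1}{792 \left(-45\right)} - 75\right)^{2} = \left(\left(- \frac{1}{792}\right) \left(- \frac{1}{45}\right) - 75\right)^{2} = \left(\frac{1}{35640} - 75\right)^{2} = \left(- \frac{2672999}{35640}\right)^{2} = \frac{7144923654001}{1270209600}$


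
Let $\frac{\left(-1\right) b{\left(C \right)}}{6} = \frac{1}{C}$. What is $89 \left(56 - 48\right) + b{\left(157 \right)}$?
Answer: $\frac{111778}{157} \approx 711.96$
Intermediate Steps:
$b{\left(C \right)} = - \frac{6}{C}$
$89 \left(56 - 48\right) + b{\left(157 \right)} = 89 \left(56 - 48\right) - \frac{6}{157} = 89 \cdot 8 - \frac{6}{157} = 712 - \frac{6}{157} = \frac{111778}{157}$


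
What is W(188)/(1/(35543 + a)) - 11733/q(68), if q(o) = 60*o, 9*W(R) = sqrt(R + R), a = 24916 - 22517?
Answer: -3911/1360 + 75884*sqrt(94)/9 ≈ 81744.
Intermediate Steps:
a = 2399
W(R) = sqrt(2)*sqrt(R)/9 (W(R) = sqrt(R + R)/9 = sqrt(2*R)/9 = (sqrt(2)*sqrt(R))/9 = sqrt(2)*sqrt(R)/9)
W(188)/(1/(35543 + a)) - 11733/q(68) = (sqrt(2)*sqrt(188)/9)/(1/(35543 + 2399)) - 11733/(60*68) = (sqrt(2)*(2*sqrt(47))/9)/(1/37942) - 11733/4080 = (2*sqrt(94)/9)/(1/37942) - 11733*1/4080 = (2*sqrt(94)/9)*37942 - 3911/1360 = 75884*sqrt(94)/9 - 3911/1360 = -3911/1360 + 75884*sqrt(94)/9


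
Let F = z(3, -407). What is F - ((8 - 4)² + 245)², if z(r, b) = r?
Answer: -68118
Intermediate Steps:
F = 3
F - ((8 - 4)² + 245)² = 3 - ((8 - 4)² + 245)² = 3 - (4² + 245)² = 3 - (16 + 245)² = 3 - 1*261² = 3 - 1*68121 = 3 - 68121 = -68118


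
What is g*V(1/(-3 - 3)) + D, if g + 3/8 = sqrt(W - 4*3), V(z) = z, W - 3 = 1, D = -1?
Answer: -15/16 - I*sqrt(2)/3 ≈ -0.9375 - 0.4714*I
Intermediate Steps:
W = 4 (W = 3 + 1 = 4)
g = -3/8 + 2*I*sqrt(2) (g = -3/8 + sqrt(4 - 4*3) = -3/8 + sqrt(4 - 12) = -3/8 + sqrt(-8) = -3/8 + 2*I*sqrt(2) ≈ -0.375 + 2.8284*I)
g*V(1/(-3 - 3)) + D = (-3/8 + 2*I*sqrt(2))/(-3 - 3) - 1 = (-3/8 + 2*I*sqrt(2))/(-6) - 1 = (-3/8 + 2*I*sqrt(2))*(-1/6) - 1 = (1/16 - I*sqrt(2)/3) - 1 = -15/16 - I*sqrt(2)/3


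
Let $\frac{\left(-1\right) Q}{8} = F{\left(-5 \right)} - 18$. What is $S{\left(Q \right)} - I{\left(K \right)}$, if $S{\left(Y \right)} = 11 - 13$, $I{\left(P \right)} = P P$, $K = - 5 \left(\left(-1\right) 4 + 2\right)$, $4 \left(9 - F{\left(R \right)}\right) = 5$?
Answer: $-102$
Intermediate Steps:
$F{\left(R \right)} = \frac{31}{4}$ ($F{\left(R \right)} = 9 - \frac{5}{4} = \frac{31}{4}$)
$K = 10$ ($K = - 5 \left(-4 + 2\right) = \left(-5\right) \left(-2\right) = 10$)
$I{\left(P \right)} = P^{2}$
$Q = 82$ ($Q = - 8 \left(\frac{31}{4} - 18\right) = \left(-8\right) \left(- \frac{41}{4}\right) = 82$)
$S{\left(Y \right)} = -2$ ($S{\left(Y \right)} = 11 - 13 = -2$)
$S{\left(Q \right)} - I{\left(K \right)} = -2 - 10^{2} = -2 - 100 = -102$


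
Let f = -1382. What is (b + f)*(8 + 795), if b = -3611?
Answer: -4009379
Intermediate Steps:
(b + f)*(8 + 795) = (-3611 - 1382)*(8 + 795) = -4993*803 = -4009379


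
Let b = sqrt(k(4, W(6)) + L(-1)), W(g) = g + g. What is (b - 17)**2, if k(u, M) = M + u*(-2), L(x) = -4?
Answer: 289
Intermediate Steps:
W(g) = 2*g
k(u, M) = M - 2*u
b = 0 (b = sqrt((2*6 - 2*4) - 4) = sqrt((12 - 8) - 4) = sqrt(4 - 4) = sqrt(0) = 0)
(b - 17)**2 = (0 - 17)**2 = (-17)**2 = 289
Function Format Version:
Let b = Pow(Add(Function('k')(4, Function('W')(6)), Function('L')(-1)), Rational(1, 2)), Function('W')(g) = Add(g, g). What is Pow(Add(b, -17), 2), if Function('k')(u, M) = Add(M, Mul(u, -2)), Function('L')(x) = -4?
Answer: 289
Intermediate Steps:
Function('W')(g) = Mul(2, g)
Function('k')(u, M) = Add(M, Mul(-2, u))
b = 0 (b = Pow(Add(Add(Mul(2, 6), Mul(-2, 4)), -4), Rational(1, 2)) = Pow(Add(Add(12, -8), -4), Rational(1, 2)) = Pow(Add(4, -4), Rational(1, 2)) = Pow(0, Rational(1, 2)) = 0)
Pow(Add(b, -17), 2) = Pow(Add(0, -17), 2) = Pow(-17, 2) = 289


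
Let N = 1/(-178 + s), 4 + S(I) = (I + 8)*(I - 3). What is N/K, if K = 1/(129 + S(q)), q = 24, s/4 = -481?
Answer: -797/2102 ≈ -0.37916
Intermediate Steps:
s = -1924 (s = 4*(-481) = -1924)
S(I) = -4 + (-3 + I)*(8 + I) (S(I) = -4 + (I + 8)*(I - 3) = -4 + (8 + I)*(-3 + I) = -4 + (-3 + I)*(8 + I))
K = 1/797 (K = 1/(129 + (-28 + 24² + 5*24)) = 1/(129 + (-28 + 576 + 120)) = 1/(129 + 668) = 1/797 ≈ 0.0012547)
N = -1/2102 (N = 1/(-178 - 1924) = 1/(-2102) = -1/2102 ≈ -0.00047574)
N/K = -1/(2102*1/797) = -1/2102*797 = -797/2102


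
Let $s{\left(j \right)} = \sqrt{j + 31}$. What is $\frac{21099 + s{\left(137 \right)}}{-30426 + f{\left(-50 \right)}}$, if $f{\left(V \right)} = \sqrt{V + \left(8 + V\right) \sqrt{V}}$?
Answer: $\frac{21099 + 2 \sqrt{42}}{-30426 + \sqrt{10} \sqrt{-5 - 21 i \sqrt{2}}} \approx -0.69413 + 0.00030241 i$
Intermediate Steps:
$s{\left(j \right)} = \sqrt{31 + j}$
$f{\left(V \right)} = \sqrt{V + \sqrt{V} \left(8 + V\right)}$
$\frac{21099 + s{\left(137 \right)}}{-30426 + f{\left(-50 \right)}} = \frac{21099 + \sqrt{31 + 137}}{-30426 + \sqrt{-50 + \left(-50\right)^{\frac{3}{2}} + 8 \sqrt{-50}}} = \frac{21099 + \sqrt{168}}{-30426 + \sqrt{-50 - 250 i \sqrt{2} + 8 \cdot 5 i \sqrt{2}}} = \frac{21099 + 2 \sqrt{42}}{-30426 + \sqrt{-50 - 250 i \sqrt{2} + 40 i \sqrt{2}}} = \frac{21099 + 2 \sqrt{42}}{-30426 + \sqrt{-50 - 210 i \sqrt{2}}}$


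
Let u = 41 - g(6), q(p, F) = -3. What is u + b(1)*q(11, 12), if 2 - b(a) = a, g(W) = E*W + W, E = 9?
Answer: -22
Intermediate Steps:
g(W) = 10*W (g(W) = 9*W + W = 10*W)
b(a) = 2 - a
u = -19 (u = 41 - 10*6 = 41 - 1*60 = 41 - 60 = -19)
u + b(1)*q(11, 12) = -19 + (2 - 1*1)*(-3) = -19 + (2 - 1)*(-3) = -19 + 1*(-3) = -19 - 3 = -22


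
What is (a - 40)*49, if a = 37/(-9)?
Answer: -19453/9 ≈ -2161.4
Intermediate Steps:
a = -37/9 (a = 37*(-1/9) = -37/9 ≈ -4.1111)
(a - 40)*49 = (-37/9 - 40)*49 = -397/9*49 = -19453/9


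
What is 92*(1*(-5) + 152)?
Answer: 13524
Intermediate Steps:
92*(1*(-5) + 152) = 92*(-5 + 152) = 92*147 = 13524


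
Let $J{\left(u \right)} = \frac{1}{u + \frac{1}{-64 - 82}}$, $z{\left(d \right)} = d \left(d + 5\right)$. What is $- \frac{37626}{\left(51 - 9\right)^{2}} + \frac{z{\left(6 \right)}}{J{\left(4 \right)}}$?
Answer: $\frac{5198483}{21462} \approx 242.22$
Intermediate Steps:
$z{\left(d \right)} = d \left(5 + d\right)$
$J{\left(u \right)} = \frac{1}{- \frac{1}{146} + u}$ ($J{\left(u \right)} = \frac{1}{u + \frac{1}{-146}} = \frac{1}{u - \frac{1}{146}} = \frac{1}{- \frac{1}{146} + u}$)
$- \frac{37626}{\left(51 - 9\right)^{2}} + \frac{z{\left(6 \right)}}{J{\left(4 \right)}} = - \frac{37626}{\left(51 - 9\right)^{2}} + \frac{6 \left(5 + 6\right)}{146 \frac{1}{-1 + 146 \cdot 4}} = - \frac{37626}{42^{2}} + \frac{6 \cdot 11}{146 \frac{1}{-1 + 584}} = - \frac{37626}{1764} + \frac{66}{146 \cdot \frac{1}{583}} = \left(-37626\right) \frac{1}{1764} + \frac{66}{146 \cdot \frac{1}{583}} = - \frac{6271}{294} + \frac{66}{\frac{146}{583}} = - \frac{6271}{294} + 66 \cdot \frac{583}{146} = - \frac{6271}{294} + \frac{19239}{73} = \frac{5198483}{21462}$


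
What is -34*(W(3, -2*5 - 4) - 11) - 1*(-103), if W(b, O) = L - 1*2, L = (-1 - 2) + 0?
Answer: 647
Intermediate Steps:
L = -3 (L = -3 + 0 = -3)
W(b, O) = -5 (W(b, O) = -3 - 1*2 = -3 - 2 = -5)
-34*(W(3, -2*5 - 4) - 11) - 1*(-103) = -34*(-5 - 11) - 1*(-103) = -34*(-16) + 103 = 544 + 103 = 647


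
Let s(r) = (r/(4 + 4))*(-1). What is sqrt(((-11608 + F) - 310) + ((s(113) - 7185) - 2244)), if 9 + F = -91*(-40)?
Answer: I*sqrt(283682)/4 ≈ 133.15*I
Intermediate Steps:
F = 3631 (F = -9 - 91*(-40) = -9 + 3640 = 3631)
s(r) = -r/8 (s(r) = (r/8)*(-1) = -r/8)
sqrt(((-11608 + F) - 310) + ((s(113) - 7185) - 2244)) = sqrt(((-11608 + 3631) - 310) + ((-1/8*113 - 7185) - 2244)) = sqrt((-7977 - 310) + ((-113/8 - 7185) - 2244)) = sqrt(-8287 + (-57593/8 - 2244)) = sqrt(-8287 - 75545/8) = sqrt(-141841/8) = I*sqrt(283682)/4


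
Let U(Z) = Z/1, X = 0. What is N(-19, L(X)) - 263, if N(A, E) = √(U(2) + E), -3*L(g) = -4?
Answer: -263 + √30/3 ≈ -261.17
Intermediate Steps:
L(g) = 4/3 (L(g) = -⅓*(-4) = 4/3)
U(Z) = Z (U(Z) = Z*1 = Z)
N(A, E) = √(2 + E)
N(-19, L(X)) - 263 = √(2 + 4/3) - 263 = √(10/3) - 263 = √30/3 - 263 = -263 + √30/3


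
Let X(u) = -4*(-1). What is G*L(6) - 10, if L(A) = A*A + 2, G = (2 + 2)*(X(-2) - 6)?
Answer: -314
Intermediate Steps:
X(u) = 4
G = -8 (G = (2 + 2)*(4 - 6) = 4*(-2) = -8)
L(A) = 2 + A² (L(A) = A² + 2 = 2 + A²)
G*L(6) - 10 = -8*(2 + 6²) - 10 = -8*(2 + 36) - 10 = -8*38 - 10 = -304 - 10 = -314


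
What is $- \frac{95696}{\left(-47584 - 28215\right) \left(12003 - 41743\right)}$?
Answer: $- \frac{23924}{563565565} \approx -4.2451 \cdot 10^{-5}$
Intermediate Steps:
$- \frac{95696}{\left(-47584 - 28215\right) \left(12003 - 41743\right)} = - \frac{95696}{\left(-47584 - 28215\right) \left(-29740\right)} = - \frac{95696}{\left(-75799\right) \left(-29740\right)} = - \frac{95696}{2254262260} = \left(-95696\right) \frac{1}{2254262260} = - \frac{23924}{563565565}$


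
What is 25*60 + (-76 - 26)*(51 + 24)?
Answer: -6150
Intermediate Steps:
25*60 + (-76 - 26)*(51 + 24) = 1500 - 102*75 = 1500 - 7650 = -6150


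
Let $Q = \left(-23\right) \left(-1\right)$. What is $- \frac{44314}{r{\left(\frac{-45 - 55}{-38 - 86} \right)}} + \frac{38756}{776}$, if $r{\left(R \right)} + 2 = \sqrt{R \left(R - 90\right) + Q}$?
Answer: $\frac{8508056613}{4934002} + \frac{686867 i \sqrt{47022}}{25433} \approx 1724.4 + 5856.3 i$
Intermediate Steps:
$Q = 23$
$r{\left(R \right)} = -2 + \sqrt{23 + R \left(-90 + R\right)}$ ($r{\left(R \right)} = -2 + \sqrt{R \left(R - 90\right) + 23} = -2 + \sqrt{R \left(-90 + R\right) + 23} = -2 + \sqrt{23 + R \left(-90 + R\right)}$)
$- \frac{44314}{r{\left(\frac{-45 - 55}{-38 - 86} \right)}} + \frac{38756}{776} = - \frac{44314}{-2 + \sqrt{23 + \left(\frac{-45 - 55}{-38 - 86}\right)^{2} - 90 \frac{-45 - 55}{-38 - 86}}} + \frac{38756}{776} = - \frac{44314}{-2 + \sqrt{23 + \left(- \frac{100}{-124}\right)^{2} - 90 \left(- \frac{100}{-124}\right)}} + 38756 \cdot \frac{1}{776} = - \frac{44314}{-2 + \sqrt{23 + \left(\left(-100\right) \left(- \frac{1}{124}\right)\right)^{2} - 90 \left(\left(-100\right) \left(- \frac{1}{124}\right)\right)}} + \frac{9689}{194} = - \frac{44314}{-2 + \sqrt{23 + \left(\frac{25}{31}\right)^{2} - \frac{2250}{31}}} + \frac{9689}{194} = - \frac{44314}{-2 + \sqrt{23 + \frac{625}{961} - \frac{2250}{31}}} + \frac{9689}{194} = - \frac{44314}{-2 + \sqrt{- \frac{47022}{961}}} + \frac{9689}{194} = - \frac{44314}{-2 + \frac{i \sqrt{47022}}{31}} + \frac{9689}{194} = \frac{9689}{194} - \frac{44314}{-2 + \frac{i \sqrt{47022}}{31}}$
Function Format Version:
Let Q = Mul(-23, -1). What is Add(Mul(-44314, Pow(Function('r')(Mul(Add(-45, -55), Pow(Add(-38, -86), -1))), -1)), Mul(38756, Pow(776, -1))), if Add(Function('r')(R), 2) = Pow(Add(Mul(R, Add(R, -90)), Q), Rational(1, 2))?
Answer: Add(Rational(8508056613, 4934002), Mul(Rational(686867, 25433), I, Pow(47022, Rational(1, 2)))) ≈ Add(1724.4, Mul(5856.3, I))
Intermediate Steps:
Q = 23
Function('r')(R) = Add(-2, Pow(Add(23, Mul(R, Add(-90, R))), Rational(1, 2))) (Function('r')(R) = Add(-2, Pow(Add(Mul(R, Add(R, -90)), 23), Rational(1, 2))) = Add(-2, Pow(Add(Mul(R, Add(-90, R)), 23), Rational(1, 2))) = Add(-2, Pow(Add(23, Mul(R, Add(-90, R))), Rational(1, 2))))
Add(Mul(-44314, Pow(Function('r')(Mul(Add(-45, -55), Pow(Add(-38, -86), -1))), -1)), Mul(38756, Pow(776, -1))) = Add(Mul(-44314, Pow(Add(-2, Pow(Add(23, Pow(Mul(Add(-45, -55), Pow(Add(-38, -86), -1)), 2), Mul(-90, Mul(Add(-45, -55), Pow(Add(-38, -86), -1)))), Rational(1, 2))), -1)), Mul(38756, Pow(776, -1))) = Add(Mul(-44314, Pow(Add(-2, Pow(Add(23, Pow(Mul(-100, Pow(-124, -1)), 2), Mul(-90, Mul(-100, Pow(-124, -1)))), Rational(1, 2))), -1)), Mul(38756, Rational(1, 776))) = Add(Mul(-44314, Pow(Add(-2, Pow(Add(23, Pow(Mul(-100, Rational(-1, 124)), 2), Mul(-90, Mul(-100, Rational(-1, 124)))), Rational(1, 2))), -1)), Rational(9689, 194)) = Add(Mul(-44314, Pow(Add(-2, Pow(Add(23, Pow(Rational(25, 31), 2), Mul(-90, Rational(25, 31))), Rational(1, 2))), -1)), Rational(9689, 194)) = Add(Mul(-44314, Pow(Add(-2, Pow(Add(23, Rational(625, 961), Rational(-2250, 31)), Rational(1, 2))), -1)), Rational(9689, 194)) = Add(Mul(-44314, Pow(Add(-2, Pow(Rational(-47022, 961), Rational(1, 2))), -1)), Rational(9689, 194)) = Add(Mul(-44314, Pow(Add(-2, Mul(Rational(1, 31), I, Pow(47022, Rational(1, 2)))), -1)), Rational(9689, 194)) = Add(Rational(9689, 194), Mul(-44314, Pow(Add(-2, Mul(Rational(1, 31), I, Pow(47022, Rational(1, 2)))), -1)))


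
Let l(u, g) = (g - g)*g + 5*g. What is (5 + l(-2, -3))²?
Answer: 100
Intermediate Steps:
l(u, g) = 5*g (l(u, g) = 0*g + 5*g = 0 + 5*g = 5*g)
(5 + l(-2, -3))² = (5 + 5*(-3))² = (5 - 15)² = (-10)² = 100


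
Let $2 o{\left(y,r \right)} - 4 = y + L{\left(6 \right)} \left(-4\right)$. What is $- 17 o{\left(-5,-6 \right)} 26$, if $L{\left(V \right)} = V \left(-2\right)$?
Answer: $-10387$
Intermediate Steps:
$L{\left(V \right)} = - 2 V$
$o{\left(y,r \right)} = 26 + \frac{y}{2}$ ($o{\left(y,r \right)} = 2 + \frac{y + \left(-2\right) 6 \left(-4\right)}{2} = 2 + \frac{y - -48}{2} = 2 + \frac{y + 48}{2} = 2 + \frac{48 + y}{2} = 2 + \left(24 + \frac{y}{2}\right) = 26 + \frac{y}{2}$)
$- 17 o{\left(-5,-6 \right)} 26 = - 17 \left(26 + \frac{1}{2} \left(-5\right)\right) 26 = - 17 \left(26 - \frac{5}{2}\right) 26 = \left(-17\right) \frac{47}{2} \cdot 26 = \left(- \frac{799}{2}\right) 26 = -10387$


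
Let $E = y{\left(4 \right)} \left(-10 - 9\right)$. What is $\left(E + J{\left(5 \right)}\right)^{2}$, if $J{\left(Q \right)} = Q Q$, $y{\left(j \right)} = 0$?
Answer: $625$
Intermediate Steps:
$J{\left(Q \right)} = Q^{2}$
$E = 0$ ($E = 0 \left(-10 - 9\right) = 0 \left(-19\right) = 0$)
$\left(E + J{\left(5 \right)}\right)^{2} = \left(0 + 5^{2}\right)^{2} = \left(0 + 25\right)^{2} = 25^{2} = 625$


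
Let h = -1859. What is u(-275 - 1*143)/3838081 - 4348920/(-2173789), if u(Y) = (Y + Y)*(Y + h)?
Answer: 20829471096828/8343178258909 ≈ 2.4966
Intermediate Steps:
u(Y) = 2*Y*(-1859 + Y) (u(Y) = (Y + Y)*(Y - 1859) = (2*Y)*(-1859 + Y) = 2*Y*(-1859 + Y))
u(-275 - 1*143)/3838081 - 4348920/(-2173789) = (2*(-275 - 1*143)*(-1859 + (-275 - 1*143)))/3838081 - 4348920/(-2173789) = (2*(-275 - 143)*(-1859 + (-275 - 143)))*(1/3838081) - 4348920*(-1/2173789) = (2*(-418)*(-1859 - 418))*(1/3838081) + 4348920/2173789 = (2*(-418)*(-2277))*(1/3838081) + 4348920/2173789 = 1903572*(1/3838081) + 4348920/2173789 = 1903572/3838081 + 4348920/2173789 = 20829471096828/8343178258909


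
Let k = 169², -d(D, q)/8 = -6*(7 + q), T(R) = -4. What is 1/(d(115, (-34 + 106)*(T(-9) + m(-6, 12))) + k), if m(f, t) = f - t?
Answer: -1/47135 ≈ -2.1216e-5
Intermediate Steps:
d(D, q) = 336 + 48*q (d(D, q) = -(-48)*(7 + q) = -8*(-42 - 6*q) = 336 + 48*q)
k = 28561
1/(d(115, (-34 + 106)*(T(-9) + m(-6, 12))) + k) = 1/((336 + 48*((-34 + 106)*(-4 + (-6 - 1*12)))) + 28561) = 1/((336 + 48*(72*(-4 + (-6 - 12)))) + 28561) = 1/((336 + 48*(72*(-4 - 18))) + 28561) = 1/((336 + 48*(72*(-22))) + 28561) = 1/((336 + 48*(-1584)) + 28561) = 1/((336 - 76032) + 28561) = 1/(-75696 + 28561) = 1/(-47135) = -1/47135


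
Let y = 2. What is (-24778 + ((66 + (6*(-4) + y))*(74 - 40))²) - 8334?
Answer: 2204904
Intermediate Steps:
(-24778 + ((66 + (6*(-4) + y))*(74 - 40))²) - 8334 = (-24778 + ((66 + (6*(-4) + 2))*(74 - 40))²) - 8334 = (-24778 + ((66 + (-24 + 2))*34)²) - 8334 = (-24778 + ((66 - 22)*34)²) - 8334 = (-24778 + (44*34)²) - 8334 = (-24778 + 1496²) - 8334 = (-24778 + 2238016) - 8334 = 2213238 - 8334 = 2204904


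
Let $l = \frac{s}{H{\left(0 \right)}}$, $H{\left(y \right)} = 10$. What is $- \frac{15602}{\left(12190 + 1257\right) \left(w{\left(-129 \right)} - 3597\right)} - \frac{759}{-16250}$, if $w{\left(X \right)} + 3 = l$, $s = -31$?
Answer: $\frac{370277547463}{7873268926250} \approx 0.04703$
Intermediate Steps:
$l = - \frac{31}{10} \approx -3.1$
$w{\left(X \right)} = - \frac{61}{10}$ ($w{\left(X \right)} = -3 - \frac{31}{10} = - \frac{61}{10}$)
$- \frac{15602}{\left(12190 + 1257\right) \left(w{\left(-129 \right)} - 3597\right)} - \frac{759}{-16250} = - \frac{15602}{\left(12190 + 1257\right) \left(- \frac{61}{10} - 3597\right)} - \frac{759}{-16250} = - \frac{15602}{13447 \left(- \frac{36031}{10}\right)} - - \frac{759}{16250} = - \frac{15602}{- \frac{484508857}{10}} + \frac{759}{16250} = \left(-15602\right) \left(- \frac{10}{484508857}\right) + \frac{759}{16250} = \frac{156020}{484508857} + \frac{759}{16250} = \frac{370277547463}{7873268926250}$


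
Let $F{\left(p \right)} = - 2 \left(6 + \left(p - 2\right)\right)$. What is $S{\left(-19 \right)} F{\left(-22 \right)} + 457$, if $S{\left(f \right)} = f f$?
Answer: $13453$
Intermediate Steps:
$S{\left(f \right)} = f^{2}$
$F{\left(p \right)} = -8 - 2 p$ ($F{\left(p \right)} = - 2 \left(6 + \left(-2 + p\right)\right) = - 2 \left(4 + p\right) = -8 - 2 p$)
$S{\left(-19 \right)} F{\left(-22 \right)} + 457 = \left(-19\right)^{2} \left(-8 - -44\right) + 457 = 361 \left(-8 + 44\right) + 457 = 361 \cdot 36 + 457 = 12996 + 457 = 13453$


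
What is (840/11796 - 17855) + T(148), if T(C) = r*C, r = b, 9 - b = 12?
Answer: -17987847/983 ≈ -18299.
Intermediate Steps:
b = -3 (b = 9 - 1*12 = 9 - 12 = -3)
r = -3
T(C) = -3*C
(840/11796 - 17855) + T(148) = (840/11796 - 17855) - 3*148 = (840*(1/11796) - 17855) - 444 = (70/983 - 17855) - 444 = -17551395/983 - 444 = -17987847/983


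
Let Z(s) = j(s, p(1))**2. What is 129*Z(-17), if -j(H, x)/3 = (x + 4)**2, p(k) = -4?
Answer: 0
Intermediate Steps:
j(H, x) = -3*(4 + x)**2 (j(H, x) = -3*(x + 4)**2 = -3*(4 + x)**2)
Z(s) = 0 (Z(s) = (-3*(4 - 4)**2)**2 = (-3*0**2)**2 = (-3*0)**2 = 0**2 = 0)
129*Z(-17) = 129*0 = 0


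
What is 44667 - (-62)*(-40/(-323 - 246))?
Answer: 25418003/569 ≈ 44671.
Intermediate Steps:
44667 - (-62)*(-40/(-323 - 246)) = 44667 - (-62)*(-40/(-569)) = 44667 - (-62)*(-40*(-1/569)) = 44667 - (-62)*40/569 = 44667 - 1*(-2480/569) = 44667 + 2480/569 = 25418003/569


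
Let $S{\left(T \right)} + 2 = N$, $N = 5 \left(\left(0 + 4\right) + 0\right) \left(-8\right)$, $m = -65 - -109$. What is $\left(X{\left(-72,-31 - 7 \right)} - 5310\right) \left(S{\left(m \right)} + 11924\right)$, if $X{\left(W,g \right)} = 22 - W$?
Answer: $-61350592$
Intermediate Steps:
$m = 44$ ($m = -65 + 109 = 44$)
$N = -160$ ($N = 5 \left(4 + 0\right) \left(-8\right) = 5 \cdot 4 \left(-8\right) = 20 \left(-8\right) = -160$)
$S{\left(T \right)} = -162$ ($S{\left(T \right)} = -2 - 160 = -162$)
$\left(X{\left(-72,-31 - 7 \right)} - 5310\right) \left(S{\left(m \right)} + 11924\right) = \left(\left(22 - -72\right) - 5310\right) \left(-162 + 11924\right) = \left(\left(22 + 72\right) - 5310\right) 11762 = \left(94 - 5310\right) 11762 = \left(-5216\right) 11762 = -61350592$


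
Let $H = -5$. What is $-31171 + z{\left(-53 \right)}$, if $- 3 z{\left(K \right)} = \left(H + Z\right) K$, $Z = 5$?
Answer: $-31171$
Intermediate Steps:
$z{\left(K \right)} = 0$ ($z{\left(K \right)} = - \frac{\left(-5 + 5\right) K}{3} = - \frac{0 K}{3} = \left(- \frac{1}{3}\right) 0 = 0$)
$-31171 + z{\left(-53 \right)} = -31171 + 0 = -31171$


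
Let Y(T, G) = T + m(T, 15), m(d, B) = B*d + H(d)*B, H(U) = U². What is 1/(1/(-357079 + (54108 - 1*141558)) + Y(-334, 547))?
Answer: 444529/741472593883 ≈ 5.9952e-7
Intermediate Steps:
m(d, B) = B*d + B*d² (m(d, B) = B*d + d²*B = B*d + B*d²)
Y(T, G) = T + 15*T*(1 + T)
1/(1/(-357079 + (54108 - 1*141558)) + Y(-334, 547)) = 1/(1/(-357079 + (54108 - 1*141558)) - 334*(16 + 15*(-334))) = 1/(1/(-357079 + (54108 - 141558)) - 334*(16 - 5010)) = 1/(1/(-357079 - 87450) - 334*(-4994)) = 1/(1/(-444529) + 1667996) = 1/(-1/444529 + 1667996) = 1/(741472593883/444529) = 444529/741472593883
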